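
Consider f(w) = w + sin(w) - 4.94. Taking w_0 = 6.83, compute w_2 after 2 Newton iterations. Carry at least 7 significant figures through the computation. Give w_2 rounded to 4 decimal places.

5.5843

f'(w) = 1 + cos(w)
w_0 = 6.830000: f = 2.409969, f' = 1.854185 → w_1 = 6.830000 - (2.409969)/(1.854185) = 5.530254
w_1 = 5.530254: f = -0.093526, f' = 1.729688 → w_2 = 5.530254 - (-0.093526)/(1.729688) = 5.584325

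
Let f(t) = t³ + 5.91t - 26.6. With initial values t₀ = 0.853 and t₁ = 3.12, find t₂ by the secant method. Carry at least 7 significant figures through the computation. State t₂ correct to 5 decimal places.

1.95307

Secant update: t_(k+1) = t_k − f(t_k)·(t_k − t_(k-1))/(f(t_k) − f(t_(k-1))).
f(t_0) = -20.938120, f(t_1) = 22.210528
t_2 = 3.120000 - (22.210528)·(3.120000 - 0.853000)/(22.210528 - (-20.938120)) = 1.953074; f(t_2) = -7.607331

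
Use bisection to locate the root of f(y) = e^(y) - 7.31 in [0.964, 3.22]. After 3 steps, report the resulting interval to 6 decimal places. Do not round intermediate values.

f(0.964000) = -4.687836, f(3.220000) = 17.718120 (opposite signs)
step 1: m = 2.092000, f(m) = 0.791101 > 0 → root in [0.964000, 2.092000]
step 2: m = 1.528000, f(m) = -2.701050 < 0 → root in [1.528000, 2.092000]
step 3: m = 1.810000, f(m) = -1.199553 < 0 → root in [1.810000, 2.092000]

[1.810000, 2.092000]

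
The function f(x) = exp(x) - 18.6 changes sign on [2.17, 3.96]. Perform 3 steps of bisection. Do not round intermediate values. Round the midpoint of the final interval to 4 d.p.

2.9531

f(2.170000) = -9.841716, f(3.960000) = 33.857326 (opposite signs)
step 1: m = 3.065000, f(m) = 2.834462 > 0 → root in [2.170000, 3.065000]
step 2: m = 2.617500, f(m) = -4.898573 < 0 → root in [2.617500, 3.065000]
step 3: m = 2.841250, f(m) = -1.462826 < 0 → root in [2.841250, 3.065000]
Midpoint of [2.841250, 3.065000] = 2.953125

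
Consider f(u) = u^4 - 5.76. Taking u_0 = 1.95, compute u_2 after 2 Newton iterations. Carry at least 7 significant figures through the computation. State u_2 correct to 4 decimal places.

1.5592

f'(u) = 4u^3
u_0 = 1.950000: f = 8.699006, f' = 29.659500 → u_1 = 1.950000 - (8.699006)/(29.659500) = 1.656704
u_1 = 1.656704: f = 1.773207, f' = 18.188418 → u_2 = 1.656704 - (1.773207)/(18.188418) = 1.559213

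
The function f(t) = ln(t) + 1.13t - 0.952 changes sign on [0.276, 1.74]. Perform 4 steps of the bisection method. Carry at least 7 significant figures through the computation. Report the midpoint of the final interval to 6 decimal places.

0.962250

f(0.276000) = -1.927474, f(1.740000) = 1.568085 (opposite signs)
step 1: m = 1.008000, f(m) = 0.195008 > 0 → root in [0.276000, 1.008000]
step 2: m = 0.642000, f(m) = -0.669707 < 0 → root in [0.642000, 1.008000]
step 3: m = 0.825000, f(m) = -0.212122 < 0 → root in [0.825000, 1.008000]
step 4: m = 0.916500, f(m) = -0.003548 < 0 → root in [0.916500, 1.008000]
Midpoint of [0.916500, 1.008000] = 0.962250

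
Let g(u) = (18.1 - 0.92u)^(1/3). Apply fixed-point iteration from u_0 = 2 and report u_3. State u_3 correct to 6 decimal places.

u_1 = g(2.000000) = 2.533418
u_2 = g(2.533418) = 2.507670
u_3 = g(2.507670) = 2.508925

2.508925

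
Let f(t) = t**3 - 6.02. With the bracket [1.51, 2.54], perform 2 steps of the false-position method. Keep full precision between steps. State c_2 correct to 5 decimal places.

False-position update: c = (a·f(b) − b·f(a))/(f(b) − f(a)); replace the endpoint whose sign matches f(c).
f(1.510000) = -2.577049, f(2.540000) = 10.367064
step 1: c = 1.715063, f(c) = -0.975242 < 0 → new bracket [1.715063, 2.540000]
step 2: c = 1.785993, f(c) = -0.323087 < 0 → new bracket [1.785993, 2.540000]

1.78599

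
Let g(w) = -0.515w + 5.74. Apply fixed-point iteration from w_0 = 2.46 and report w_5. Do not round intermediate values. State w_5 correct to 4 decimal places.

3.8369

w_1 = g(2.460000) = 4.473100
w_2 = g(4.473100) = 3.436354
w_3 = g(3.436354) = 3.970278
w_4 = g(3.970278) = 3.695307
w_5 = g(3.695307) = 3.836917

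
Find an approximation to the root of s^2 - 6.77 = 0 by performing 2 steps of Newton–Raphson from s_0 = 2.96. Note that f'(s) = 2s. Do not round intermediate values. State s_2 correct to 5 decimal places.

2.60201

s_0 = 2.960000: f = 1.991600, f' = 5.920000 → s_1 = 2.960000 - (1.991600)/(5.920000) = 2.623581
s_1 = 2.623581: f = 0.113178, f' = 5.247162 → s_2 = 2.623581 - (0.113178)/(5.247162) = 2.602012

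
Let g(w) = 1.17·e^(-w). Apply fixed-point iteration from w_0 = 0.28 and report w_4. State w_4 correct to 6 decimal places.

0.568566

w_1 = g(0.280000) = 0.884267
w_2 = g(0.884267) = 0.483230
w_3 = g(0.483230) = 0.721642
w_4 = g(0.721642) = 0.568566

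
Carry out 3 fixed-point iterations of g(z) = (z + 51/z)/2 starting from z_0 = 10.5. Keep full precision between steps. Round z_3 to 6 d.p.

z_1 = g(10.500000) = 7.678571
z_2 = g(7.678571) = 7.160216
z_3 = g(7.160216) = 7.141453

7.141453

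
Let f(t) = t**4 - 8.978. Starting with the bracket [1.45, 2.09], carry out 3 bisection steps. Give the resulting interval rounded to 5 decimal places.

f(1.450000) = -4.557494, f(2.090000) = 10.102298 (opposite signs)
step 1: m = 1.770000, f(m) = 0.837062 > 0 → root in [1.450000, 1.770000]
step 2: m = 1.610000, f(m) = -2.259018 < 0 → root in [1.610000, 1.770000]
step 3: m = 1.690000, f(m) = -0.820693 < 0 → root in [1.690000, 1.770000]

[1.69000, 1.77000]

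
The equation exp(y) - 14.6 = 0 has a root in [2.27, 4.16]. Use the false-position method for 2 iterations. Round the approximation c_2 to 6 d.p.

f(2.270000) = -4.920599, f(4.160000) = 49.471523
step 1: c = 2.440979, f(c) = -3.115717 < 0 → new bracket [2.440979, 4.160000]
step 2: c = 2.542829, f(c) = -1.884409 < 0 → new bracket [2.542829, 4.160000]

2.542829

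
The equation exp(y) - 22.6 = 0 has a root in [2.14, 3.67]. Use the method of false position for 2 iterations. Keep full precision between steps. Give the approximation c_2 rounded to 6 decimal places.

3.046046

f(2.140000) = -14.100562, f(3.670000) = 16.651906
step 1: c = 2.841533, f(c) = -5.457982 < 0 → new bracket [2.841533, 3.670000]
step 2: c = 3.046046, f(c) = -1.567988 < 0 → new bracket [3.046046, 3.670000]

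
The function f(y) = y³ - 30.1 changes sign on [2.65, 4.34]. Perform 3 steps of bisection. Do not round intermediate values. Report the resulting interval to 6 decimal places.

[3.072500, 3.283750]

f(2.650000) = -11.490375, f(4.340000) = 51.646504 (opposite signs)
step 1: m = 3.495000, f(m) = 12.591512 > 0 → root in [2.650000, 3.495000]
step 2: m = 3.072500, f(m) = -1.094813 < 0 → root in [3.072500, 3.495000]
step 3: m = 3.283750, f(m) = 5.308722 > 0 → root in [3.072500, 3.283750]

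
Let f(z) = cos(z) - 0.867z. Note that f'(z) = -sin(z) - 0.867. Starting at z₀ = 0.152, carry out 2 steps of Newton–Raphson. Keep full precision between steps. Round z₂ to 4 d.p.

0.8084

z_0 = 0.152000: f = 0.856686, f' = -1.018415 → z_1 = 0.152000 - (0.856686)/(-1.018415) = 0.993195
z_1 = 0.993195: f = -0.315085, f' = -1.704775 → z_2 = 0.993195 - (-0.315085)/(-1.704775) = 0.808371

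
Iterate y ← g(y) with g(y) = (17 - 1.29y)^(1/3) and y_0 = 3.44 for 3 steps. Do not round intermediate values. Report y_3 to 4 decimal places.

2.4039

y_1 = g(3.440000) = 2.324650
y_2 = g(2.324650) = 2.410211
y_3 = g(2.410211) = 2.403861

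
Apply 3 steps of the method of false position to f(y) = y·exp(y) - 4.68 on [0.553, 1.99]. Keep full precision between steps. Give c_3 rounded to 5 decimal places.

1.22592

False-position update: c = (a·f(b) − b·f(a))/(f(b) − f(a)); replace the endpoint whose sign matches f(c).
f(0.553000) = -3.718631, f(1.990000) = 9.877912
step 1: c = 0.946017, f(c) = -2.243598 < 0 → new bracket [0.946017, 1.990000]
step 2: c = 1.139250, f(c) = -1.120498 < 0 → new bracket [1.139250, 1.990000]
step 3: c = 1.225923, f(c) = -0.502900 < 0 → new bracket [1.225923, 1.990000]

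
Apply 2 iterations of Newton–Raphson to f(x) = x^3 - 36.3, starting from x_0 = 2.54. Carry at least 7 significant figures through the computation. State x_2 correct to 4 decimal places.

3.3292

Newton update: x ← x − f(x)/f'(x).
f'(x) = 3x^2
x_0 = 2.540000: f = -19.912936, f' = 19.354800 → x_1 = 2.540000 - (-19.912936)/(19.354800) = 3.568837
x_1 = 3.568837: f = 9.154844, f' = 38.209794 → x_2 = 3.568837 - (9.154844)/(38.209794) = 3.329243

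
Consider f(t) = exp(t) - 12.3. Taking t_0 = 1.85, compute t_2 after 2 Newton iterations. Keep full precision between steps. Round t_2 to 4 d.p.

2.5440

f'(t) = exp(t)
t_0 = 1.850000: f = -5.940180, f' = 6.359820 → t_1 = 1.850000 - (-5.940180)/(6.359820) = 2.784017
t_1 = 2.784017: f = 3.883904, f' = 16.183904 → t_2 = 2.784017 - (3.883904)/(16.183904) = 2.544032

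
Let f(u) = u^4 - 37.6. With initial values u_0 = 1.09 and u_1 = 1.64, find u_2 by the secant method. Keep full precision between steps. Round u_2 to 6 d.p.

f(u_0) = -36.188418, f(u_1) = -30.366052
u_2 = 1.640000 - (-30.366052)·(1.640000 - 1.090000)/(-30.366052 - (-36.188418)) = 4.508478; f(u_2) = 375.561359

4.508478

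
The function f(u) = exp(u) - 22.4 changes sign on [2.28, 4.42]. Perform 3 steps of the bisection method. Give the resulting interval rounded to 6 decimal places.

[3.082500, 3.350000]

f(2.280000) = -12.623320, f(4.420000) = 60.696285 (opposite signs)
step 1: m = 3.350000, f(m) = 6.102734 > 0 → root in [2.280000, 3.350000]
step 2: m = 2.815000, f(m) = -5.706824 < 0 → root in [2.815000, 3.350000]
step 3: m = 3.082500, f(m) = -0.587134 < 0 → root in [3.082500, 3.350000]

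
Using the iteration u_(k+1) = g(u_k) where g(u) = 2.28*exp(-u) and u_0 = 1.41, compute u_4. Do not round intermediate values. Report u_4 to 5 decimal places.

u_1 = g(1.410000) = 0.556647
u_2 = g(0.556647) = 1.306731
u_3 = g(1.306731) = 0.617204
u_4 = g(0.617204) = 1.229948

1.22995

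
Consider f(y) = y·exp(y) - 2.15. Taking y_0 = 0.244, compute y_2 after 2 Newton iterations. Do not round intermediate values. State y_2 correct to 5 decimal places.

1.03858

Newton update: y ← y − f(y)/f'(y).
f'(y) = (y + 1)·exp(y)
y_0 = 0.244000: f = -1.838572, f' = 1.587772 → y_1 = 0.244000 - (-1.838572)/(1.587772) = 1.401957
y_1 = 1.401957: f = 3.546352, f' = 9.759496 → y_2 = 1.401957 - (3.546352)/(9.759496) = 1.038582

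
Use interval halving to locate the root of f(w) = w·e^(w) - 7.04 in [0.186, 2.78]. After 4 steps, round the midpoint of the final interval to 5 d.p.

1.56406

f(0.186000) = -6.815977, f(2.780000) = 37.770878 (opposite signs)
step 1: m = 1.483000, f(m) = -0.505688 < 0 → root in [1.483000, 2.780000]
step 2: m = 2.131500, f(m) = 10.923213 > 0 → root in [1.483000, 2.131500]
step 3: m = 1.807250, f(m) = 3.972779 > 0 → root in [1.483000, 1.807250]
step 4: m = 1.645125, f(m) = 1.484474 > 0 → root in [1.483000, 1.645125]
Midpoint of [1.483000, 1.645125] = 1.564062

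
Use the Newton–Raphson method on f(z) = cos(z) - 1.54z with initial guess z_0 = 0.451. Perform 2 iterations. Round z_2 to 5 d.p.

f'(z) = -sin(z) - 1.54
z_0 = 0.451000: f = 0.205472, f' = -1.975866 → z_1 = 0.451000 - (0.205472)/(-1.975866) = 0.554991
z_1 = 0.554991: f = -0.004780, f' = -2.066935 → z_2 = 0.554991 - (-0.004780)/(-2.066935) = 0.552678

0.55268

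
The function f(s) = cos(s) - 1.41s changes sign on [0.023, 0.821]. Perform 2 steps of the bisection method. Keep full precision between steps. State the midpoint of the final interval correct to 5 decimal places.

f(0.023000) = 0.967306, f(0.821000) = -0.476120 (opposite signs)
step 1: m = 0.422000, f(m) = 0.317252 > 0 → root in [0.422000, 0.821000]
step 2: m = 0.621500, f(m) = -0.063309 < 0 → root in [0.422000, 0.621500]
Midpoint of [0.422000, 0.621500] = 0.521750

0.52175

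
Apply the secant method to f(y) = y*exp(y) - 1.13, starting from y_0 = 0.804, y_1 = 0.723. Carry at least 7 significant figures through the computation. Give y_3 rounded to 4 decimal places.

0.6138

f(y_0) = 0.666507, f(y_1) = 0.359818
y_2 = 0.723000 - (0.359818)·(0.723000 - 0.804000)/(0.359818 - (0.666507)) = 0.627968; f(y_2) = 0.046686
y_3 = 0.627968 - (0.046686)·(0.627968 - 0.723000)/(0.046686 - (0.359818)) = 0.613799; f(y_3) = 0.003956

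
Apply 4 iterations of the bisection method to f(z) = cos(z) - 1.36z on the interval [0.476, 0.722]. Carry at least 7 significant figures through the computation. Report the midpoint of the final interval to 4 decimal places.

0.6067

f(0.476000) = 0.241475, f(0.722000) = -0.231435 (opposite signs)
step 1: m = 0.599000, f(m) = 0.011260 > 0 → root in [0.599000, 0.722000]
step 2: m = 0.660500, f(m) = -0.108594 < 0 → root in [0.599000, 0.660500]
step 3: m = 0.629750, f(m) = -0.048285 < 0 → root in [0.599000, 0.629750]
step 4: m = 0.614375, f(m) = -0.018416 < 0 → root in [0.599000, 0.614375]
Midpoint of [0.599000, 0.614375] = 0.606688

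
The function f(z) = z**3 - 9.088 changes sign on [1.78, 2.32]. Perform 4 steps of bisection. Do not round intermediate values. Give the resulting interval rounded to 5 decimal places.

f(1.780000) = -3.448248, f(2.320000) = 3.399168 (opposite signs)
step 1: m = 2.050000, f(m) = -0.472875 < 0 → root in [2.050000, 2.320000]
step 2: m = 2.185000, f(m) = 1.343682 > 0 → root in [2.050000, 2.185000]
step 3: m = 2.117500, f(m) = 0.406460 > 0 → root in [2.050000, 2.117500]
step 4: m = 2.083750, f(m) = -0.040328 < 0 → root in [2.083750, 2.117500]

[2.08375, 2.11750]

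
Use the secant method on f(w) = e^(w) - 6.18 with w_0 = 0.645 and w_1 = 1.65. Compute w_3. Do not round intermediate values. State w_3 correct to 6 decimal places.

Secant update: w_(k+1) = w_k − f(w_k)·(w_k − w_(k-1))/(f(w_k) − f(w_(k-1))).
f(w_0) = -4.274013, f(w_1) = -0.973020
w_2 = 1.650000 - (-0.973020)·(1.650000 - 0.645000)/(-0.973020 - (-4.274013)) = 1.946240; f(w_2) = 0.822308
w_3 = 1.946240 - (0.822308)·(1.946240 - 1.650000)/(0.822308 - (-0.973020)) = 1.810554; f(w_3) = -0.066166

1.810554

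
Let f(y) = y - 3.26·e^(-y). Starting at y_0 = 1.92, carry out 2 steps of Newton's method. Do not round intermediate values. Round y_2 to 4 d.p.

1.0870

Newton update: y ← y − f(y)/f'(y).
f'(y) = 1 + 3.26·e^(-y)
y_0 = 1.920000: f = 1.442061, f' = 1.477939 → y_1 = 1.920000 - (1.442061)/(1.477939) = 0.944275
y_1 = 0.944275: f = -0.323739, f' = 2.268014 → y_2 = 0.944275 - (-0.323739)/(2.268014) = 1.087016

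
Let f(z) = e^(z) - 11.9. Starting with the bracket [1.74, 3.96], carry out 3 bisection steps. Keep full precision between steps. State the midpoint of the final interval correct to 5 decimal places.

f(1.740000) = -6.202657, f(3.960000) = 40.557326 (opposite signs)
step 1: m = 2.850000, f(m) = 5.387782 > 0 → root in [1.740000, 2.850000]
step 2: m = 2.295000, f(m) = -1.975564 < 0 → root in [2.295000, 2.850000]
step 3: m = 2.572500, f(m) = 1.198530 > 0 → root in [2.295000, 2.572500]
Midpoint of [2.295000, 2.572500] = 2.433750

2.43375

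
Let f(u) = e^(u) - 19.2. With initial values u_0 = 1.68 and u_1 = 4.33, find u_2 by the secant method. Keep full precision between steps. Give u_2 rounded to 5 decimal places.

Secant update: u_(k+1) = u_k − f(u_k)·(u_k − u_(k-1))/(f(u_k) − f(u_(k-1))).
f(u_0) = -13.834444, f(u_1) = 56.744287
u_2 = 4.330000 - (56.744287)·(4.330000 - 1.680000)/(56.744287 - (-13.834444)) = 2.199438; f(u_2) = -10.180057

2.19944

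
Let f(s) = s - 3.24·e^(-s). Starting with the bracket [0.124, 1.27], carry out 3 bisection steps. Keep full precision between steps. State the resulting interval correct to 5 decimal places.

[0.98350, 1.12675]

f(0.124000) = -2.738151, f(1.270000) = 0.360106 (opposite signs)
step 1: m = 0.697000, f(m) = -0.916770 < 0 → root in [0.697000, 1.270000]
step 2: m = 0.983500, f(m) = -0.228259 < 0 → root in [0.983500, 1.270000]
step 3: m = 1.126750, f(m) = 0.076715 > 0 → root in [0.983500, 1.126750]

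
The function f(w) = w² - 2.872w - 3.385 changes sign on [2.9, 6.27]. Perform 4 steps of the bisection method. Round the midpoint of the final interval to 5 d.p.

f(2.900000) = -3.303800, f(6.270000) = 17.920460 (opposite signs)
step 1: m = 4.585000, f(m) = 4.469105 > 0 → root in [2.900000, 4.585000]
step 2: m = 3.742500, f(m) = -0.127154 < 0 → root in [3.742500, 4.585000]
step 3: m = 4.163750, f(m) = 1.993524 > 0 → root in [3.742500, 4.163750]
step 4: m = 3.953125, f(m) = 0.888822 > 0 → root in [3.742500, 3.953125]
Midpoint of [3.742500, 3.953125] = 3.847812

3.84781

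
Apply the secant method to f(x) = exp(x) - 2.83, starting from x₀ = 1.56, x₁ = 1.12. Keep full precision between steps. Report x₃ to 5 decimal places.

1.04101

f(x_0) = 1.928821, f(x_1) = 0.234854
x_2 = 1.120000 - (0.234854)·(1.120000 - 1.560000)/(0.234854 - (1.928821)) = 1.058998; f(x_2) = 0.053479
x_3 = 1.058998 - (0.053479)·(1.058998 - 1.120000)/(0.053479 - (0.234854)) = 1.041011; f(x_3) = 0.002078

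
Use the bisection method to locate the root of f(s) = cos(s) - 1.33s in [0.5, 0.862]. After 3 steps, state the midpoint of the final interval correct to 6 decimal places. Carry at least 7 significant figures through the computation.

0.613125

f(0.500000) = 0.212583, f(0.862000) = -0.495540 (opposite signs)
step 1: m = 0.681000, f(m) = -0.128786 < 0 → root in [0.500000, 0.681000]
step 2: m = 0.590500, f(m) = 0.045297 > 0 → root in [0.590500, 0.681000]
step 3: m = 0.635750, f(m) = -0.040921 < 0 → root in [0.590500, 0.635750]
Midpoint of [0.590500, 0.635750] = 0.613125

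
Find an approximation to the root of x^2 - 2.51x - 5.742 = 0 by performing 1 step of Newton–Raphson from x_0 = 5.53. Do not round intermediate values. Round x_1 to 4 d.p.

4.2483

Newton update: x ← x − f(x)/f'(x).
f'(x) = 2x - 2.51
x_0 = 5.530000: f = 10.958600, f' = 8.550000 → x_1 = 5.530000 - (10.958600)/(8.550000) = 4.248292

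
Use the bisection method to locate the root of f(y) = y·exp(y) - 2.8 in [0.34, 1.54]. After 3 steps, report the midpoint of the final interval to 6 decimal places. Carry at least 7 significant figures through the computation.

f(0.340000) = -2.322318, f(1.540000) = 4.383469 (opposite signs)
step 1: m = 0.940000, f(m) = -0.393617 < 0 → root in [0.940000, 1.540000]
step 2: m = 1.240000, f(m) = 1.484961 > 0 → root in [0.940000, 1.240000]
step 3: m = 1.090000, f(m) = 0.441959 > 0 → root in [0.940000, 1.090000]
Midpoint of [0.940000, 1.090000] = 1.015000

1.015000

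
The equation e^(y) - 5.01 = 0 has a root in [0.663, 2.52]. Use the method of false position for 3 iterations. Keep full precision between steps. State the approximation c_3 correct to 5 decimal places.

False-position update: c = (a·f(b) − b·f(a))/(f(b) − f(a)); replace the endpoint whose sign matches f(c).
f(0.663000) = -3.069395, f(2.520000) = 7.418597
step 1: c = 1.206466, f(c) = -1.668346 < 0 → new bracket [1.206466, 2.520000]
step 2: c = 1.447628, f(c) = -0.756984 < 0 → new bracket [1.447628, 2.520000]
step 3: c = 1.546920, f(c) = -0.313018 < 0 → new bracket [1.546920, 2.520000]

1.54692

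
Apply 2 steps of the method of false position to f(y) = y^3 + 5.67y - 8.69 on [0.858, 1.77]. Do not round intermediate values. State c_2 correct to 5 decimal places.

1.20273

False-position update: c = (a·f(b) − b·f(a))/(f(b) − f(a)); replace the endpoint whose sign matches f(c).
f(0.858000) = -3.193511, f(1.770000) = 6.891133
step 1: c = 1.146804, f(c) = -0.679394 < 0 → new bracket [1.146804, 1.770000]
step 2: c = 1.202731, f(c) = -0.130695 < 0 → new bracket [1.202731, 1.770000]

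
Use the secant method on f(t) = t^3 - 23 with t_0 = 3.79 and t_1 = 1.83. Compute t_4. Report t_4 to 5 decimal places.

Secant update: t_(k+1) = t_k − f(t_k)·(t_k − t_(k-1))/(f(t_k) − f(t_(k-1))).
f(t_0) = 31.439939, f(t_1) = -16.871513
t_2 = 1.830000 - (-16.871513)·(1.830000 - 3.790000)/(-16.871513 - (31.439939)) = 2.514479; f(t_2) = -7.101947
t_3 = 2.514479 - (-7.101947)·(2.514479 - 1.830000)/(-7.101947 - (-16.871513)) = 3.012058; f(t_3) = 4.326875
t_4 = 3.012058 - (4.326875)·(3.012058 - 2.514479)/(4.326875 - (-7.101947)) = 2.823678; f(t_4) = -0.486374

2.82368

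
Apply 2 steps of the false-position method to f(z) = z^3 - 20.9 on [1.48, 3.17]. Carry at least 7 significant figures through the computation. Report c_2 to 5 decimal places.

False-position update: c = (a·f(b) − b·f(a))/(f(b) − f(a)); replace the endpoint whose sign matches f(c).
f(1.480000) = -17.658208, f(3.170000) = 10.955013
step 1: c = 2.522957, f(c) = -4.840583 < 0 → new bracket [2.522957, 3.170000]
step 2: c = 2.721245, f(c) = -0.748716 < 0 → new bracket [2.721245, 3.170000]

2.72124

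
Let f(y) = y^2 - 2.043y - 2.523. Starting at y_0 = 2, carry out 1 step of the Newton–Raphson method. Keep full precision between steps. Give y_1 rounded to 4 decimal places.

Newton update: y ← y − f(y)/f'(y).
f'(y) = 2y - 2.043
y_0 = 2.000000: f = -2.609000, f' = 1.957000 → y_1 = 2.000000 - (-2.609000)/(1.957000) = 3.333163

3.3332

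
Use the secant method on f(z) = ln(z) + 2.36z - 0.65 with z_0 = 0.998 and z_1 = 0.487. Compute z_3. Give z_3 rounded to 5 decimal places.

f(z_0) = 1.703278, f(z_1) = -0.220171
z_2 = 0.487000 - (-0.220171)·(0.487000 - 0.998000)/(-0.220171 - (1.703278)) = 0.545493; f(z_2) = 0.031296
z_3 = 0.545493 - (0.031296)·(0.545493 - 0.487000)/(0.031296 - (-0.220171)) = 0.538213; f(z_3) = 0.000681

0.53821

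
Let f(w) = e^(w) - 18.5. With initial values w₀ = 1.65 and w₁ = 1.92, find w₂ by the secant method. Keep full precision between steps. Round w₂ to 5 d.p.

f(w_0) = -13.293020, f(w_1) = -11.679042
w_2 = 1.920000 - (-11.679042)·(1.920000 - 1.650000)/(-11.679042 - (-13.293020)) = 3.873769; f(w_2) = 29.623415

3.87377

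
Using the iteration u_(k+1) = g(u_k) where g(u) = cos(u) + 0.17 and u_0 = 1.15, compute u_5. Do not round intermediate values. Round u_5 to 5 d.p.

u_1 = g(1.150000) = 0.578487
u_2 = g(0.578487) = 1.007291
u_3 = g(1.007291) = 0.704153
u_4 = g(0.704153) = 0.932160
u_5 = g(0.932160) = 0.766101

0.76610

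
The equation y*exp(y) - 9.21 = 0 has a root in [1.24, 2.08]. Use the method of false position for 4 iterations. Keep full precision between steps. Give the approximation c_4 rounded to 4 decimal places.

f(1.240000) = -4.925039, f(2.080000) = 7.439295
step 1: c = 1.574594, f(c) = -1.606630 < 0 → new bracket [1.574594, 2.080000]
step 2: c = 1.664358, f(c) = -0.418390 < 0 → new bracket [1.664358, 2.080000]
step 3: c = 1.686489, f(c) = -0.102132 < 0 → new bracket [1.686489, 2.080000]
step 4: c = 1.691819, f(c) = -0.024530 < 0 → new bracket [1.691819, 2.080000]

1.6918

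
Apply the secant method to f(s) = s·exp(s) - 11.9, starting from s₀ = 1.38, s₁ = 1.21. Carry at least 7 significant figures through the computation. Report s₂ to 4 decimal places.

f(s_0) = -6.414636, f(s_1) = -7.842284
s_2 = 1.210000 - (-7.842284)·(1.210000 - 1.380000)/(-7.842284 - (-6.414636)) = 2.143835; f(s_2) = 6.391418

2.1438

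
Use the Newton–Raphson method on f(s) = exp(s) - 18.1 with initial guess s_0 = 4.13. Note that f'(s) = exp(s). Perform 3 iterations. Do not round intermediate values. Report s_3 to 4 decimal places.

s_0 = 4.130000: f = 44.077923, f' = 62.177923 → s_1 = 4.130000 - (44.077923)/(62.177923) = 3.421100
s_1 = 3.421100: f = 12.503063, f' = 30.603063 → s_2 = 3.421100 - (12.503063)/(30.603063) = 3.012544
s_2 = 3.012544: f = 2.239080, f' = 20.339080 → s_3 = 3.012544 - (2.239080)/(20.339080) = 2.902457

2.9025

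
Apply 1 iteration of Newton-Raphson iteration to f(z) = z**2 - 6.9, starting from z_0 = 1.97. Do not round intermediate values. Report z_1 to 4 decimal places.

f'(z) = 2z
z_0 = 1.970000: f = -3.019100, f' = 3.940000 → z_1 = 1.970000 - (-3.019100)/(3.940000) = 2.736269

2.7363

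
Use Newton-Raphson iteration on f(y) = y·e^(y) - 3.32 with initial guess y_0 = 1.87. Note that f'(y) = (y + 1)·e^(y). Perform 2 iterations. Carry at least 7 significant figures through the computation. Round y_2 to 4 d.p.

y_0 = 1.870000: f = 8.813114, f' = 18.621411 → y_1 = 1.870000 - (8.813114)/(18.621411) = 1.396721
y_1 = 1.396721: f = 2.325446, f' = 9.687372 → y_2 = 1.396721 - (2.325446)/(9.687372) = 1.156672

1.1567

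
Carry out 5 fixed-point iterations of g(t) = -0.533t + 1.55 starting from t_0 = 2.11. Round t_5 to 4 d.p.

t_1 = g(2.110000) = 0.425370
t_2 = g(0.425370) = 1.323278
t_3 = g(1.323278) = 0.844693
t_4 = g(0.844693) = 1.099779
t_5 = g(1.099779) = 0.963818

0.9638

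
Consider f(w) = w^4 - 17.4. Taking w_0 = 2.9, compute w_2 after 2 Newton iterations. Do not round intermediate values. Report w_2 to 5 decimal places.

2.09877

f'(w) = 4w^3
w_0 = 2.900000: f = 53.328100, f' = 97.556000 → w_1 = 2.900000 - (53.328100)/(97.556000) = 2.353359
w_1 = 2.353359: f = 13.272756, f' = 52.134426 → w_2 = 2.353359 - (13.272756)/(52.134426) = 2.098772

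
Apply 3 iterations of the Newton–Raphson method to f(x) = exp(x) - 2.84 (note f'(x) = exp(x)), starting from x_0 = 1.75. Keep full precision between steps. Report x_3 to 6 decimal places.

1.043977

Newton update: x ← x − f(x)/f'(x).
x_0 = 1.750000: f = 2.914603, f' = 5.754603 → x_1 = 1.750000 - (2.914603)/(5.754603) = 1.243518
x_1 = 1.243518: f = 0.627792, f' = 3.467792 → x_2 = 1.243518 - (0.627792)/(3.467792) = 1.062483
x_2 = 1.062483: f = 0.053547, f' = 2.893547 → x_3 = 1.062483 - (0.053547)/(2.893547) = 1.043977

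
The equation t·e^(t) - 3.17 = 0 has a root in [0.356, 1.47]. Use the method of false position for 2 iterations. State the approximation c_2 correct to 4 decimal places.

f(0.356000) = -2.661772, f(1.470000) = 3.223376
step 1: c = 0.859847, f(c) = -1.138354 < 0 → new bracket [0.859847, 1.470000]
step 2: c = 1.019089, f(c) = -0.346442 < 0 → new bracket [1.019089, 1.470000]

1.0191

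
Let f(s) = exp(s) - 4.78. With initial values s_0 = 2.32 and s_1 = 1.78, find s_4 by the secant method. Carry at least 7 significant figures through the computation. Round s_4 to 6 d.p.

1.564684

f(s_0) = 5.395674, f(s_1) = 1.149856
s_2 = 1.780000 - (1.149856)·(1.780000 - 2.320000)/(1.149856 - (5.395674)) = 1.633757; f(s_2) = 0.343084
s_3 = 1.633757 - (0.343084)·(1.633757 - 1.780000)/(0.343084 - (1.149856)) = 1.571566; f(s_3) = 0.034181
s_4 = 1.571566 - (0.034181)·(1.571566 - 1.633757)/(0.034181 - (0.343084)) = 1.564684; f(s_4) = 0.001166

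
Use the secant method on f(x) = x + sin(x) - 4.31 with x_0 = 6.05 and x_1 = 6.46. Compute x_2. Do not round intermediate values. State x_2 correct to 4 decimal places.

f(x_0) = 1.508922, f(x_1) = 2.325895
x_2 = 6.460000 - (2.325895)·(6.460000 - 6.050000)/(2.325895 - (1.508922)) = 5.292743; f(x_2) = 0.146475

5.2927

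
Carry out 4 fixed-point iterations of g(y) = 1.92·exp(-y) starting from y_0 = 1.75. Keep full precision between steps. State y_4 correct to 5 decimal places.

y_1 = g(1.750000) = 0.333646
y_2 = g(0.333646) = 1.375310
y_3 = g(1.375310) = 0.485302
y_4 = g(0.485302) = 1.181782

1.18178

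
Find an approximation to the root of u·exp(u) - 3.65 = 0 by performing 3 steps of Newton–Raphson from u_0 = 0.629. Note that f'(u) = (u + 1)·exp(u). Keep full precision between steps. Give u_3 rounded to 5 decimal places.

u_0 = 0.629000: f = -2.470163, f' = 3.055571 → u_1 = 0.629000 - (-2.470163)/(3.055571) = 1.437413
u_1 = 1.437413: f = 2.401210, f' = 10.261001 → u_2 = 1.437413 - (2.401210)/(10.261001) = 1.203400
u_2 = 1.203400: f = 0.359036, f' = 7.340460 → u_3 = 1.203400 - (0.359036)/(7.340460) = 1.154488

1.15449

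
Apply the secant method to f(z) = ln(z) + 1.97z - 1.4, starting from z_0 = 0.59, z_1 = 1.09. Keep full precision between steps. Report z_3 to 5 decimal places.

f(z_0) = -0.765333, f(z_1) = 0.833478
z_2 = 1.090000 - (0.833478)·(1.090000 - 0.590000)/(0.833478 - (-0.765333)) = 0.829344; f(z_2) = 0.046689
z_3 = 0.829344 - (0.046689)·(0.829344 - 1.090000)/(0.046689 - (0.833478)) = 0.813877; f(z_3) = -0.002609

0.81388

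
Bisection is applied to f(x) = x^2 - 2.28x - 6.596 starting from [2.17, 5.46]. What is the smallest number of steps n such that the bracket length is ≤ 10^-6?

22

Initial width b − a = 5.46 − 2.17 = 3.290000.
After n steps the width is (b−a)/2^n; need (b−a)/2^n ≤ 10^-6.
So n ≥ log₂(3.290000/10^-6) = log₂(3290000.0000) ≈ 21.6497.
Hence n = 22.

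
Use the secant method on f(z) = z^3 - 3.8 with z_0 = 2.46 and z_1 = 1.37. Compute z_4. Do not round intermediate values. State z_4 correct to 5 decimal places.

1.55988

f(z_0) = 11.086936, f(z_1) = -1.228647
z_2 = 1.370000 - (-1.228647)·(1.370000 - 2.460000)/(-1.228647 - (11.086936)) = 1.478742; f(z_2) = -0.566465
z_3 = 1.478742 - (-0.566465)·(1.478742 - 1.370000)/(-0.566465 - (-1.228647)) = 1.571766; f(z_3) = 0.082969
z_4 = 1.571766 - (0.082969)·(1.571766 - 1.478742)/(0.082969 - (-0.566465)) = 1.559882; f(z_4) = -0.004446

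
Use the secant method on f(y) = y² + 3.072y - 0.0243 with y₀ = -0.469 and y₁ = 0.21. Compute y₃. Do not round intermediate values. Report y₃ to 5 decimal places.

0.00576

f(y_0) = -1.245107, f(y_1) = 0.664920
y_2 = 0.210000 - (0.664920)·(0.210000 - -0.469000)/(0.664920 - (-1.245107)) = -0.026374; f(y_2) = -0.104625
y_3 = -0.026374 - (-0.104625)·(-0.026374 - 0.210000)/(-0.104625 - (0.664920)) = 0.005763; f(y_3) = -0.006564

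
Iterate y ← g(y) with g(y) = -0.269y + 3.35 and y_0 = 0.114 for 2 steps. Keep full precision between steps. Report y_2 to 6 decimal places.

2.457099

y_1 = g(0.114000) = 3.319334
y_2 = g(3.319334) = 2.457099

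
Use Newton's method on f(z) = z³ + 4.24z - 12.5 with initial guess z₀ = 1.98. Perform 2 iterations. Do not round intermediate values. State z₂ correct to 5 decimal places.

f'(z) = 3z² + 4.24
z_0 = 1.980000: f = 3.657592, f' = 16.001200 → z_1 = 1.980000 - (3.657592)/(16.001200) = 1.751418
z_1 = 1.751418: f = 0.298421, f' = 13.442391 → z_2 = 1.751418 - (0.298421)/(13.442391) = 1.729218

1.72922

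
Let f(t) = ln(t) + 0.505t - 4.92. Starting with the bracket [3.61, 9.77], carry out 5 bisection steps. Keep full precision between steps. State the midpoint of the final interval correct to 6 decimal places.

6.208750

f(3.610000) = -1.813242, f(9.770000) = 2.293166 (opposite signs)
step 1: m = 6.690000, f(m) = 0.359064 > 0 → root in [3.610000, 6.690000]
step 2: m = 5.150000, f(m) = -0.680253 < 0 → root in [5.150000, 6.690000]
step 3: m = 5.920000, f(m) = -0.152064 < 0 → root in [5.920000, 6.690000]
step 4: m = 6.305000, f(m) = 0.105368 > 0 → root in [5.920000, 6.305000]
step 5: m = 6.112500, f(m) = -0.022852 < 0 → root in [6.112500, 6.305000]
Midpoint of [6.112500, 6.305000] = 6.208750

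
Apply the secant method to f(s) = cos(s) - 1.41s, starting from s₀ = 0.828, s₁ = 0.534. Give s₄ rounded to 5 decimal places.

Secant update: s_(k+1) = s_k − f(s_k)·(s_k − s_(k-1))/(f(s_k) − f(s_(k-1))).
f(s_0) = -0.491130, f(s_1) = 0.107838
s_2 = 0.534000 - (0.107838)·(0.534000 - 0.828000)/(0.107838 - (-0.491130)) = 0.586932; f(s_2) = 0.005070
s_3 = 0.586932 - (0.005070)·(0.586932 - 0.534000)/(0.005070 - (0.107838)) = 0.589543; f(s_3) = -0.000061
s_4 = 0.589543 - (-0.000061)·(0.589543 - 0.586932)/(-0.000061 - (0.005070)) = 0.589512; f(s_4) = 0.000000

0.58951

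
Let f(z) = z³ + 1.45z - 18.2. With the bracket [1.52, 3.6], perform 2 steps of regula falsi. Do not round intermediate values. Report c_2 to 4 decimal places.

2.3168

False-position update: c = (a·f(b) − b·f(a))/(f(b) − f(a)); replace the endpoint whose sign matches f(c).
f(1.520000) = -12.484192, f(3.600000) = 33.676000
step 1: c = 2.082544, f(c) = -6.148346 < 0 → new bracket [2.082544, 3.600000]
step 2: c = 2.316819, f(c) = -2.404747 < 0 → new bracket [2.316819, 3.600000]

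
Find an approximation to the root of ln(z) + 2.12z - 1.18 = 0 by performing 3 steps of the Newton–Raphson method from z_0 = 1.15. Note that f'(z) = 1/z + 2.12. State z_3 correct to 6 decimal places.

Newton update: z ← z − f(z)/f'(z).
z_0 = 1.150000: f = 1.397762, f' = 2.989565 → z_1 = 1.150000 - (1.397762)/(2.989565) = 0.682453
z_1 = 0.682453: f = -0.115261, f' = 3.585302 → z_2 = 0.682453 - (-0.115261)/(3.585302) = 0.714601
z_2 = 0.714601: f = -0.001076, f' = 3.519382 → z_3 = 0.714601 - (-0.001076)/(3.519382) = 0.714907

0.714907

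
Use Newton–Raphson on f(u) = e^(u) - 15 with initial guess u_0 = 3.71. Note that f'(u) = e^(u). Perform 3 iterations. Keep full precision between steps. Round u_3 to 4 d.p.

2.7098

Newton update: u ← u − f(u)/f'(u).
u_0 = 3.710000: f = 25.853807, f' = 40.853807 → u_1 = 3.710000 - (25.853807)/(40.853807) = 3.077163
u_1 = 3.077163: f = 6.696758, f' = 21.696758 → u_2 = 3.077163 - (6.696758)/(21.696758) = 2.768510
u_2 = 2.768510: f = 0.934879, f' = 15.934879 → u_3 = 2.768510 - (0.934879)/(15.934879) = 2.709842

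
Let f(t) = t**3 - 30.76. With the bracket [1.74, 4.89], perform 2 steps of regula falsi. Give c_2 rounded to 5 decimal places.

2.83758

f(1.740000) = -25.491976, f(4.890000) = 86.170169
step 1: c = 2.459131, f(c) = -15.888833 < 0 → new bracket [2.459131, 4.890000]
step 2: c = 2.837576, f(c) = -7.912308 < 0 → new bracket [2.837576, 4.890000]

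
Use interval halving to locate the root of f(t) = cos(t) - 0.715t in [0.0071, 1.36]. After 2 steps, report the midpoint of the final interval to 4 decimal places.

0.8527

f(0.007100) = 0.994898, f(1.360000) = -0.763161 (opposite signs)
step 1: m = 0.683550, f(m) = 0.286597 > 0 → root in [0.683550, 1.360000]
step 2: m = 1.021775, f(m) = -0.208716 < 0 → root in [0.683550, 1.021775]
Midpoint of [0.683550, 1.021775] = 0.852663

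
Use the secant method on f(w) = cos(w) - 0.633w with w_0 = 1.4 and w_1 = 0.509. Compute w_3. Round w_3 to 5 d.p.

f(w_0) = -0.716233, f(w_1) = 0.551035
w_2 = 0.509000 - (0.551035)·(0.509000 - 1.400000)/(0.551035 - (-0.716233)) = 0.896426; f(w_2) = 0.056968
w_3 = 0.896426 - (0.056968)·(0.896426 - 0.509000)/(0.056968 - (0.551035)) = 0.941098; f(w_3) = -0.006814

0.94110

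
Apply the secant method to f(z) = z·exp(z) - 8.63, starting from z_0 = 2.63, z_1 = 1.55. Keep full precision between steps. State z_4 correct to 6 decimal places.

Secant update: z_(k+1) = z_k − f(z_k)·(z_k − z_(k-1))/(f(z_k) − f(z_(k-1))).
f(z_0) = 27.858015, f(z_1) = -1.327221
z_2 = 1.550000 - (-1.327221)·(1.550000 - 2.630000)/(-1.327221 - (27.858015)) = 1.599114; f(z_2) = -0.716553
z_3 = 1.599114 - (-0.716553)·(1.599114 - 1.550000)/(-0.716553 - (-1.327221)) = 1.656744; f(z_3) = 0.055002
z_4 = 1.656744 - (0.055002)·(1.656744 - 1.599114)/(0.055002 - (-0.716553)) = 1.652635; f(z_4) = -0.002053

1.652635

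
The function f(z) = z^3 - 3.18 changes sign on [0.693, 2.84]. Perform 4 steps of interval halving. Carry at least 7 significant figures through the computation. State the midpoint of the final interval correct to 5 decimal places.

1.43103

f(0.693000) = -2.847187, f(2.840000) = 19.726304 (opposite signs)
step 1: m = 1.766500, f(m) = 2.332403 > 0 → root in [0.693000, 1.766500]
step 2: m = 1.229750, f(m) = -1.320267 < 0 → root in [1.229750, 1.766500]
step 3: m = 1.498125, f(m) = 0.182360 > 0 → root in [1.229750, 1.498125]
step 4: m = 1.363938, f(m) = -0.642632 < 0 → root in [1.363938, 1.498125]
Midpoint of [1.363938, 1.498125] = 1.431031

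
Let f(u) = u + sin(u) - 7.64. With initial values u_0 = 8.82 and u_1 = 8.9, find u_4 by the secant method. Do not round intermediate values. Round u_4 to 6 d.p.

f(u_0) = 1.748579, f(u_1) = 1.761021
u_2 = 8.900000 - (1.761021)·(8.900000 - 8.820000)/(1.761021 - (1.748579)) = -2.423599; f(u_2) = -10.721474
u_3 = -2.423599 - (-10.721474)·(-2.423599 - 8.900000)/(-10.721474 - (1.761021)) = 7.302475; f(u_3) = 0.514212
u_4 = 7.302475 - (0.514212)·(7.302475 - -2.423599)/(0.514212 - (-10.721474)) = 6.857353; f(u_4) = -0.239512

6.857353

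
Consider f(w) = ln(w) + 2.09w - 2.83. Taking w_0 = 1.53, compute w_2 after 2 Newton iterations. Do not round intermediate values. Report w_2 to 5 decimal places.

f'(w) = 1/w + 2.09
w_0 = 1.530000: f = 0.792968, f' = 2.743595 → w_1 = 1.530000 - (0.792968)/(2.743595) = 1.240975
w_1 = 1.240975: f = -0.020465, f' = 2.895818 → w_2 = 1.240975 - (-0.020465)/(2.895818) = 1.248042

1.24804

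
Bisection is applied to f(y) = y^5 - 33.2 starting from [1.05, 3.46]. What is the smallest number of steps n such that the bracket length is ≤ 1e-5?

Initial width b − a = 3.46 − 1.05 = 2.410000.
After n steps the width is (b−a)/2^n; need (b−a)/2^n ≤ 1e-5.
So n ≥ log₂(2.410000/1e-5) = log₂(241000.0000) ≈ 17.8787.
Hence n = 18.

18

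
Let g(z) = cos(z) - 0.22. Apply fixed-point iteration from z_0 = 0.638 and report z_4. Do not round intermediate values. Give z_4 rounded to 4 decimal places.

0.6070

z_1 = g(0.638000) = 0.583289
z_2 = g(0.583289) = 0.614656
z_3 = g(0.614656) = 0.596972
z_4 = g(0.596972) = 0.607042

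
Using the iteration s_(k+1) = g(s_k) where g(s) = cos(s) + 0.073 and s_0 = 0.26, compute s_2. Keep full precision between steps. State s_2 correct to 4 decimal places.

0.5797

s_1 = g(0.260000) = 1.039390
s_2 = g(1.039390) = 0.579746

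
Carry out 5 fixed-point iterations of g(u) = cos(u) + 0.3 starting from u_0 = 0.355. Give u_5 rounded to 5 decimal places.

1.03518

u_1 = g(0.355000) = 1.237646
u_2 = g(1.237646) = 0.627021
u_3 = g(0.627021) = 1.109779
u_4 = g(1.109779) = 0.744860
u_5 = g(0.744860) = 1.035183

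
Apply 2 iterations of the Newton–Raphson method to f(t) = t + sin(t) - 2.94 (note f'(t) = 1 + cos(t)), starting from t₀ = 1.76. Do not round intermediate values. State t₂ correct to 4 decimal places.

Newton update: t ← t − f(t)/f'(t).
t_0 = 1.760000: f = -0.197846, f' = 0.811923 → t_1 = 1.760000 - (-0.197846)/(0.811923) = 2.003675
t_1 = 2.003675: f = -0.028563, f' = 0.580514 → t_2 = 2.003675 - (-0.028563)/(0.580514) = 2.052878

2.0529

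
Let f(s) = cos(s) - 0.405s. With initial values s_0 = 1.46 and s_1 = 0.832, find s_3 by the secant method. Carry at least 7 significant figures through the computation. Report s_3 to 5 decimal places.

1.10717

f(s_0) = -0.480730, f(s_1) = 0.336439
s_2 = 0.832000 - (0.336439)·(0.832000 - 1.460000)/(0.336439 - (-0.480730)) = 1.090555; f(s_2) = 0.020318
s_3 = 1.090555 - (0.020318)·(1.090555 - 0.832000)/(0.020318 - (0.336439)) = 1.107173; f(s_3) = -0.001214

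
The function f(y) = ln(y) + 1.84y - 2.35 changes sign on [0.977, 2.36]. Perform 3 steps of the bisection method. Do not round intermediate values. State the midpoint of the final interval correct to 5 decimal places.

f(0.977000) = -0.575589, f(2.360000) = 2.851062 (opposite signs)
step 1: m = 1.668500, f(m) = 1.231965 > 0 → root in [0.977000, 1.668500]
step 2: m = 1.322750, f(m) = 0.363573 > 0 → root in [0.977000, 1.322750]
step 3: m = 1.149875, f(m) = -0.094577 < 0 → root in [1.149875, 1.322750]
Midpoint of [1.149875, 1.322750] = 1.236312

1.23631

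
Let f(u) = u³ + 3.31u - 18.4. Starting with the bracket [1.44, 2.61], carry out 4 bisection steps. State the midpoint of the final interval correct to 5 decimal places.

f(1.440000) = -10.647616, f(2.610000) = 8.018681 (opposite signs)
step 1: m = 2.025000, f(m) = -3.393484 < 0 → root in [2.025000, 2.610000]
step 2: m = 2.317500, f(m) = 1.717768 > 0 → root in [2.025000, 2.317500]
step 3: m = 2.171250, f(m) = -0.977181 < 0 → root in [2.171250, 2.317500]
step 4: m = 2.244375, f(m) = 0.334290 > 0 → root in [2.171250, 2.244375]
Midpoint of [2.171250, 2.244375] = 2.207812

2.20781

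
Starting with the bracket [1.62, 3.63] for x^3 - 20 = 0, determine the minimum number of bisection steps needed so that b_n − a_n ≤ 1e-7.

Initial width b − a = 3.63 − 1.62 = 2.010000.
After n steps the width is (b−a)/2^n; need (b−a)/2^n ≤ 1e-7.
So n ≥ log₂(2.010000/1e-7) = log₂(20100000.0000) ≈ 24.2607.
Hence n = 25.

25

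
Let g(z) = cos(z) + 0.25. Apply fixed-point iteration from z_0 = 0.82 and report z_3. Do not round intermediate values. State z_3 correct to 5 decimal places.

z_1 = g(0.820000) = 0.932221
z_2 = g(0.932221) = 0.846052
z_3 = g(0.846052) = 0.912944

0.91294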